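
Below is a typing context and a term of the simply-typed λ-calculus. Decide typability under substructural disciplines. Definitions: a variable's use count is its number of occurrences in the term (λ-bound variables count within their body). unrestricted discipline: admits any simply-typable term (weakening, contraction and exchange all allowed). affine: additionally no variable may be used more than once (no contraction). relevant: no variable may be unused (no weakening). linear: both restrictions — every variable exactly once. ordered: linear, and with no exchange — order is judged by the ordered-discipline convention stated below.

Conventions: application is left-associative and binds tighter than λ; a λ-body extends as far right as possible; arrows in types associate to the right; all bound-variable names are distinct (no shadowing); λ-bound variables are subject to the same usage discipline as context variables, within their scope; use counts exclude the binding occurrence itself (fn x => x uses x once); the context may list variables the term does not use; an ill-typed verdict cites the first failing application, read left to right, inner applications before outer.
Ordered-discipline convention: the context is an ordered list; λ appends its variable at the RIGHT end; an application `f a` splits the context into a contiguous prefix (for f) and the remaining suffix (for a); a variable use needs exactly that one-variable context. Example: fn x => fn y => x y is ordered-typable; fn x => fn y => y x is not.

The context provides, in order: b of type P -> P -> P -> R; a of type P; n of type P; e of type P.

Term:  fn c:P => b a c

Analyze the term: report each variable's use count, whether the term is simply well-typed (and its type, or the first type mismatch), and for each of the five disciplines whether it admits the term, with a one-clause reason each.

usage: b: 1, a: 1, n: 0, e: 0, c (λ-bound): 1
left-to-right use order: b, a, c
typing: well-typed — term : P -> P -> R
ordered: ✗ — n, e never used (weakening)
linear: ✗ — n, e never used (weakening)
affine: ✓ — no duplicate uses among b, a, n, e, c
relevant: ✗ — n, e never used (weakening)
unrestricted: ✓ — type-checks (P -> P -> R) and nothing is barred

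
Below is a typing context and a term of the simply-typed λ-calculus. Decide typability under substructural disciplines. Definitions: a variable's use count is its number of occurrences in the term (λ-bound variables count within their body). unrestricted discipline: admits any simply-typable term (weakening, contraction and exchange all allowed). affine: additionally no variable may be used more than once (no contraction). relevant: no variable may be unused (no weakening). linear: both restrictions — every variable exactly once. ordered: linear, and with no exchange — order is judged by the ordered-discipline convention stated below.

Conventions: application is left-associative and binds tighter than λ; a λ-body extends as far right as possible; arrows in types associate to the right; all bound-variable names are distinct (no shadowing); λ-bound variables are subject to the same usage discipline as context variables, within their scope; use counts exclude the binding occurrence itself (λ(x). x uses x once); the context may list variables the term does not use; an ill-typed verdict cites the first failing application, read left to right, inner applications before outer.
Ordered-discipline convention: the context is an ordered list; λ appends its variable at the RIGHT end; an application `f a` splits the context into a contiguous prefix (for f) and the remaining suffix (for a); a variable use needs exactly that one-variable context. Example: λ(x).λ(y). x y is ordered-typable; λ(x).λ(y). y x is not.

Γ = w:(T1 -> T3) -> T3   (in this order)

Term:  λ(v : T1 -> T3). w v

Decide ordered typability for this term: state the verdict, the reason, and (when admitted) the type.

yes — w, v once each; derivable with no W/C/E; term : (T1 -> T3) -> T3
variable uses: w: 1×; v (λ-bound): 1×
uses in reading order: w, v
typing: ✓ — (T1 -> T3) -> T3
summary: ordered ✓; linear ✓; affine ✓; relevant ✓; unrestricted ✓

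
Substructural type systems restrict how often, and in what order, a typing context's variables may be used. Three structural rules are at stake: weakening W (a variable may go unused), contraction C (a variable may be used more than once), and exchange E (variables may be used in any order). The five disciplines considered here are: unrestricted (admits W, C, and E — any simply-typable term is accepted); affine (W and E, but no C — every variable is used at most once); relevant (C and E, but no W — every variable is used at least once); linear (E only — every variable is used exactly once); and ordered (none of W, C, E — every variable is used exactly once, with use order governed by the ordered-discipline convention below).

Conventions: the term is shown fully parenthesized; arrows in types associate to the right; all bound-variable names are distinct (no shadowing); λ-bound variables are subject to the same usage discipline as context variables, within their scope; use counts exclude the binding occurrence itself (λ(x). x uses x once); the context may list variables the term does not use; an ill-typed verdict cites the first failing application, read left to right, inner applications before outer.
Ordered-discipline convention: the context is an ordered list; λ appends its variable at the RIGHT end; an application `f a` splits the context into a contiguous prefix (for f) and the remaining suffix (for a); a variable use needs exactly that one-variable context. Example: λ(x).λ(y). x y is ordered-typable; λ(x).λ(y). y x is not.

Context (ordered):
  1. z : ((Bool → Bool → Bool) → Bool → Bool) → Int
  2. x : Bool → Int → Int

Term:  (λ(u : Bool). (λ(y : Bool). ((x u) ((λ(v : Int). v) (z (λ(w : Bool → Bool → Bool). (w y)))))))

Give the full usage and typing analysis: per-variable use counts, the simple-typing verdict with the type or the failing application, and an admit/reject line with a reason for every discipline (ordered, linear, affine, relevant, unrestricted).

variable uses: z=1, x=1, u (λ-bound)=1, y (λ-bound)=1, v (λ-bound)=1, w (λ-bound)=1
use order (left to right): x, u, v, z, w, y
typing: the term checks, with type Bool → Bool → Int
ordered ✗ (needs exchange: uses follow x, u, v, z, w, y)
linear ✓ (single use per variable (z, x, u, y, v, w))
affine ✓ (z, x, u, y, v, w: no repeats, contraction unneeded)
relevant ✓ (every one of z, x, u, y, v, w appears)
unrestricted ✓ (simply typable at Bool → Bool → Int; W, C, E all held)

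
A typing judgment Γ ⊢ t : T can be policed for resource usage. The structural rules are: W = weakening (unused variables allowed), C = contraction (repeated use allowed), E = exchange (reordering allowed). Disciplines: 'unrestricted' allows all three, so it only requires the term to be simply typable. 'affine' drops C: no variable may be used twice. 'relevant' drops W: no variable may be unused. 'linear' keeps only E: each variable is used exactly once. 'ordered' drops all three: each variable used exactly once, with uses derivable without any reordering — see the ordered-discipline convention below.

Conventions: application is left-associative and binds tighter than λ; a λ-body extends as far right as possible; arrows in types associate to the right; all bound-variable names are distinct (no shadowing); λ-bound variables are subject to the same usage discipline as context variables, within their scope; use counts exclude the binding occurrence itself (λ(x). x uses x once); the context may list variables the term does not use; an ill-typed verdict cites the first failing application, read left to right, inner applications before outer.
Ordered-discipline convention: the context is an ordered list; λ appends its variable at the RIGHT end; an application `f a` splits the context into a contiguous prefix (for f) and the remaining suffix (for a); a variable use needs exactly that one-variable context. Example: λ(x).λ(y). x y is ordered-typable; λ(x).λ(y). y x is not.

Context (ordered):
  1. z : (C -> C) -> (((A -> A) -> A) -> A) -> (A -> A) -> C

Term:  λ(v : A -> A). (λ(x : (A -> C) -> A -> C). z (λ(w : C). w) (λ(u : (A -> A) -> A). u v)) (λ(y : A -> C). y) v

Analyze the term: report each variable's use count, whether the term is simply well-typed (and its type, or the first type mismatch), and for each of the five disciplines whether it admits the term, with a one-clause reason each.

usage: z: 1; v [bound]: 2; x [bound]: 0; w [bound]: 1; u [bound]: 1; y [bound]: 1
use order (left to right): z, w, u, v, y, v
typing: the term checks, with type (A -> A) -> C
ordered ✗ (v ×2 used more than once (contraction); unused: x — weakening required)
linear ✗ (v ×2 used more than once (contraction); unused: x — weakening required)
affine ✗ (v ×2 used more than once (contraction))
relevant ✗ (unused: x — weakening required)
unrestricted ✓ (simply typable at (A -> A) -> C; W, C, E all held)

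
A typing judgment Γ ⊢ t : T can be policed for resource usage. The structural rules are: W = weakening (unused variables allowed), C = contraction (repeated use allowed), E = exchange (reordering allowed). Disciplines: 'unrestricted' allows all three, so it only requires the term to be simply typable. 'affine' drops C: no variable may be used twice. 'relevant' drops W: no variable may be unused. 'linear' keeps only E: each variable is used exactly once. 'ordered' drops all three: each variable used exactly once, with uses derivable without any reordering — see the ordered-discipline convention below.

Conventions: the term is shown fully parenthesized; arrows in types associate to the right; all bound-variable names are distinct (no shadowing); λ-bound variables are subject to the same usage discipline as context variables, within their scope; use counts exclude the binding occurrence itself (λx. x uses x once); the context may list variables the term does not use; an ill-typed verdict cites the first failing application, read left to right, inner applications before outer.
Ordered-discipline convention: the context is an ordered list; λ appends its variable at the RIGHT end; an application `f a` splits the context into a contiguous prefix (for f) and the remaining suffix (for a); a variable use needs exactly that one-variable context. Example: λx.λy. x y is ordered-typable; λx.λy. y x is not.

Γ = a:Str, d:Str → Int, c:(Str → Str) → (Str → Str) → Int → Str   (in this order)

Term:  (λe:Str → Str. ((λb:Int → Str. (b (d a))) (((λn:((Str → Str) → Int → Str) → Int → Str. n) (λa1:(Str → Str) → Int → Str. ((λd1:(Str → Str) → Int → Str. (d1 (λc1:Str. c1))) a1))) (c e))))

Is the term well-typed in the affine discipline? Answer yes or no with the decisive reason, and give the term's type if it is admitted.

yes — a, d, c, e, b, n, a1, d1, c1: no repeats, contraction unneeded; term : (Str → Str) → Str
counts: a=1, d=1, c=1, e [bound]=1, b [bound]=1, n [bound]=1, a1 [bound]=1, d1 [bound]=1, c1 [bound]=1
uses in reading order: b, d, a, n, d1, c1, a1, c, e
typing: the term checks, with type (Str → Str) → Str
per-discipline verdicts: ordered ✗; linear ✓; affine ✓; relevant ✓; unrestricted ✓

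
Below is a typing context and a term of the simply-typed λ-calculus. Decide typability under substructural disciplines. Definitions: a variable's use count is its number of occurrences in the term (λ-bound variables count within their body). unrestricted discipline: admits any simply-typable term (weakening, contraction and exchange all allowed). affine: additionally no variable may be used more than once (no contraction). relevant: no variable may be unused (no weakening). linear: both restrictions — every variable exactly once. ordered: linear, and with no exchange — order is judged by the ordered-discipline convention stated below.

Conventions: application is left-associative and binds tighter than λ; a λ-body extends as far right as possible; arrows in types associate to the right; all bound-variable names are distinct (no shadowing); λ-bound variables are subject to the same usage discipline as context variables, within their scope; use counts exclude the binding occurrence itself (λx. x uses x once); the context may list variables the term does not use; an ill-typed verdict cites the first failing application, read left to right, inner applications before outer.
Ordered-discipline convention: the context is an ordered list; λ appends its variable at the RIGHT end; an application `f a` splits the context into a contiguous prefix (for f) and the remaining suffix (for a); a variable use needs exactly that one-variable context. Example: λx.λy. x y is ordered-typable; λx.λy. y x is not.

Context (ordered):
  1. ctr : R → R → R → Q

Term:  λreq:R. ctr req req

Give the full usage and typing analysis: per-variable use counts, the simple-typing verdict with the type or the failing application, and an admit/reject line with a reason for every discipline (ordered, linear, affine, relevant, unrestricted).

use counts: ctr=1; req (λ-bound)=2
uses in reading order: ctr, req, req
typing: ✓ — R → R → Q
ordered: ✗, uses contraction: req ×2
linear: ✗, uses contraction: req ×2
affine: ✗, uses contraction: req ×2
relevant: ✓, ctr, req: all used, weakening unneeded
unrestricted: ✓, typability at R → R → Q is all that's needed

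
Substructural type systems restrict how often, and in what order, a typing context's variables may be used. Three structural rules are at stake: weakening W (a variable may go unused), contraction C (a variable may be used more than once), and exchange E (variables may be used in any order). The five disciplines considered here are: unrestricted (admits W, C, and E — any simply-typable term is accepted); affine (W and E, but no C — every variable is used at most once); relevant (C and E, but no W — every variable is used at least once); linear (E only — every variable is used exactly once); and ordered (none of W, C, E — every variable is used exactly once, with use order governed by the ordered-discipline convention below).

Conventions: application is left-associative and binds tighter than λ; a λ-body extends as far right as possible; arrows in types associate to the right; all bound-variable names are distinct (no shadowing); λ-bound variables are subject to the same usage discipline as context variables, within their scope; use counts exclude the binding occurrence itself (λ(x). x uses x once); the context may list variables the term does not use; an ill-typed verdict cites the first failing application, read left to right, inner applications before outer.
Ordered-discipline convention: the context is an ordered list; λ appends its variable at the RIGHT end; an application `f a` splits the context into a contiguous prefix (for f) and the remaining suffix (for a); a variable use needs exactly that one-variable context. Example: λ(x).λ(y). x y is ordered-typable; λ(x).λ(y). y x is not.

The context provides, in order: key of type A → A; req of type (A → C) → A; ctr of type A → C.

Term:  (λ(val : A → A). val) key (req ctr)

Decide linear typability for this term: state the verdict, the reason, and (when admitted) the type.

yes — single use per variable (key, req, ctr, val); term : A
variable uses: key ×1, req ×1, ctr ×1, val [bound] ×1
uses in reading order: val, key, req, ctr
typing: well-typed — term : A
summary: ordered ✓, linear ✓, affine ✓, relevant ✓, unrestricted ✓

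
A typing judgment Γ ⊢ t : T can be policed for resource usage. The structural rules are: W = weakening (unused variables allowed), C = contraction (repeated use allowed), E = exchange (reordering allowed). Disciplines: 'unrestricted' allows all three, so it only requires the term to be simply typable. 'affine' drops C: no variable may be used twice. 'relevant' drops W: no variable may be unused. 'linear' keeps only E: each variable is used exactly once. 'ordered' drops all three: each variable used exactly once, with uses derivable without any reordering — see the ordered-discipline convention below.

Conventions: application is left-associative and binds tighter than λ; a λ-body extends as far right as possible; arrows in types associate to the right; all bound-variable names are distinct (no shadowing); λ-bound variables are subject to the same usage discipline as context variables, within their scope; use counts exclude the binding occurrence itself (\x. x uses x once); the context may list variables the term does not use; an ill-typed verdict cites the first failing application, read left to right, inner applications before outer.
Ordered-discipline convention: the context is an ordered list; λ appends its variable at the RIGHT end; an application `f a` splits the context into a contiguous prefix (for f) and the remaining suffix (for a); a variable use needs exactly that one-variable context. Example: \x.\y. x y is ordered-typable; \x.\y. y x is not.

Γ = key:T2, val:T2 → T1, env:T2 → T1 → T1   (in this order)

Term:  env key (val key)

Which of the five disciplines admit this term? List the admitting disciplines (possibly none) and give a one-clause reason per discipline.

admitted in: relevant, unrestricted
use counts: key: 2, val: 1, env: 1
use order (left to right): env, key, val, key
typing: the term checks, with type T1
ordered: ✗, repeated use of key ×2
linear: ✗, repeated use of key ×2
affine: ✗, repeated use of key ×2
relevant: ✓, every one of key, val, env appears
unrestricted: ✓, typability at T1 is all that's needed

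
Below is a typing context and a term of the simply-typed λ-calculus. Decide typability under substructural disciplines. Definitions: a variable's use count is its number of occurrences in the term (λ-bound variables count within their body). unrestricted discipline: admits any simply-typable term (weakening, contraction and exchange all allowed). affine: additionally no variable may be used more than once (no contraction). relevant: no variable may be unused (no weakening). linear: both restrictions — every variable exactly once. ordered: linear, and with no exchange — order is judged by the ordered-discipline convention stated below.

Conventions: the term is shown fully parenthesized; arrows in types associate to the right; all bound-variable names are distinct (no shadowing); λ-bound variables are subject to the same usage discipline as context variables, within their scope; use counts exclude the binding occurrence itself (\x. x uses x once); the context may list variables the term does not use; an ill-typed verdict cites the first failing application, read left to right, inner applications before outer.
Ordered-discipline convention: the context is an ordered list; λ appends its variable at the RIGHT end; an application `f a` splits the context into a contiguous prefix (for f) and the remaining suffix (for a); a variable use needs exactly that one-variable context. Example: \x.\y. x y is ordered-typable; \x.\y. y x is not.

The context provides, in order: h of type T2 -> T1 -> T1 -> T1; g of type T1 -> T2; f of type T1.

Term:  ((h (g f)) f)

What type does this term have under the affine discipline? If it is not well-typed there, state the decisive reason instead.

not well-typed under affine — f ×2 used more than once (contraction)
use counts: h ×1; g ×1; f ×2
left-to-right use order: h, g, f, f
typing: the term checks, with type T1 -> T1
per-discipline verdicts: ordered ✗ · linear ✗ · affine ✗ · relevant ✓ · unrestricted ✓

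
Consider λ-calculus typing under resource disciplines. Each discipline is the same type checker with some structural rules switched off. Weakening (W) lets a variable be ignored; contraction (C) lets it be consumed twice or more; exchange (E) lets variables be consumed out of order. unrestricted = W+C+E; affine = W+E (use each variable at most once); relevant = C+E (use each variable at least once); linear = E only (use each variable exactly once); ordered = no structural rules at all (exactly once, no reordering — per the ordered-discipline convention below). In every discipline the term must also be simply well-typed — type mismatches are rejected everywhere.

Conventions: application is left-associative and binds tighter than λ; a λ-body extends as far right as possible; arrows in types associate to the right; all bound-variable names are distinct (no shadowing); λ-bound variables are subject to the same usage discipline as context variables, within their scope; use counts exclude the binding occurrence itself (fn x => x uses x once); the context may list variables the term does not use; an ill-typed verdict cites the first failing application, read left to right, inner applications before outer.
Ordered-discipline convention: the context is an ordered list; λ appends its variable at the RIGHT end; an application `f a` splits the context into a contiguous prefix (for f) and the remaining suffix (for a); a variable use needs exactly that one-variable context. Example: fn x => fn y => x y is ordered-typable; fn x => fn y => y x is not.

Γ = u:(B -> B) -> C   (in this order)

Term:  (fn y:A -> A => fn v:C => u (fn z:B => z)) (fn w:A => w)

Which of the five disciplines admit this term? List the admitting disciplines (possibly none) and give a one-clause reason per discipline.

admitting disciplines: affine, unrestricted
use counts: u ×1; y (λ-bound) ×0; v (λ-bound) ×0; z (λ-bound) ×1; w (λ-bound) ×1
use order (left to right): u, z, w
typing: the term checks, with type C -> C
ordered: ✗, needs weakening: y, v unused
linear: ✗, needs weakening: y, v unused
affine: ✓, none of u, y, v, z, w used more than once
relevant: ✗, needs weakening: y, v unused
unrestricted: ✓, well-typed at C -> C; no restrictions here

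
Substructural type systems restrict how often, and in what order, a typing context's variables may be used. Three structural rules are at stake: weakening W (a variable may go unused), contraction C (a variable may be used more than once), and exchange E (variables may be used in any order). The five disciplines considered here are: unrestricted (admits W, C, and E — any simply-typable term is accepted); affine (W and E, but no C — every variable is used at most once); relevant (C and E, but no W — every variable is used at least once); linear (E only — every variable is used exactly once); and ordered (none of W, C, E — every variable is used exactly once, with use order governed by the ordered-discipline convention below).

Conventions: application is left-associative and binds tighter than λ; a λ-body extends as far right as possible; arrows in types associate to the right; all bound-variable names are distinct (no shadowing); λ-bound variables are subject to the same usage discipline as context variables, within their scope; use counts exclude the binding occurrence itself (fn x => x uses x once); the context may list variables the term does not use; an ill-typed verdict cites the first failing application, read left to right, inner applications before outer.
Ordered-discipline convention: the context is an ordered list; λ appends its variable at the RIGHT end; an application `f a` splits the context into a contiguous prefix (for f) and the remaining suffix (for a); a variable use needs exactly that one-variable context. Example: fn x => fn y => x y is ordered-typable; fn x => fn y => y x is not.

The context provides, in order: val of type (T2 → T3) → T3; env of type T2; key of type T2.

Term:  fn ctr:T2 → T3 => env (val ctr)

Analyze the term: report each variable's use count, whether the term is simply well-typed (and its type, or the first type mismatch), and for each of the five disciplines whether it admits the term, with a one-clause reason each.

use counts: val: 1×, env: 1×, key: 0×, ctr (λ-bound): 1×
order of uses: env, val, ctr
typing: ill-typed: can't apply a value of type T2
ordered: ✗ — not simply typable
linear: ✗ — fails simple typing
affine: ✗ — a type mismatch blocks all five
relevant: ✗ — the type mismatch rejects it
unrestricted: ✗ — not simply typable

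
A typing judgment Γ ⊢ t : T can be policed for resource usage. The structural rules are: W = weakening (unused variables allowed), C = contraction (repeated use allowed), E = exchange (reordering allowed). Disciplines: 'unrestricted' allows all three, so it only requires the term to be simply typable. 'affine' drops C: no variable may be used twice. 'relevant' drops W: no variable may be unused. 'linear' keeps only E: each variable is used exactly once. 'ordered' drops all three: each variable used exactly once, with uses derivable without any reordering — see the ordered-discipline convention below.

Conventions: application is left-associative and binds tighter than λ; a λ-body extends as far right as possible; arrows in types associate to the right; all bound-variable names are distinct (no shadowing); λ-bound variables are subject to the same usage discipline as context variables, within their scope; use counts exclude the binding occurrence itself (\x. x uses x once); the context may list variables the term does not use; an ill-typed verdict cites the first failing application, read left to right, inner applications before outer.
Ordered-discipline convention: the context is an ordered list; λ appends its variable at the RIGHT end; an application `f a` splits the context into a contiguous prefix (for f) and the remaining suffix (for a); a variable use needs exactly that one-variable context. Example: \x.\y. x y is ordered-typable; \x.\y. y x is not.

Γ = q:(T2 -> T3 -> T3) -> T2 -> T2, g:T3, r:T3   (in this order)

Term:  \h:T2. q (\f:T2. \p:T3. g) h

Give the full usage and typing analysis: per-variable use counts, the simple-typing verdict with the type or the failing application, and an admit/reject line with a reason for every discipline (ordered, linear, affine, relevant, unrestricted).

usage: q: 1×; g: 1×; r: 0×; h [bound]: 1×; f [bound]: 0×; p [bound]: 0×
uses in reading order: q, g, h
typing: well-typed at T2 -> T2
ordered: ✗ — unused: r, f, p — weakening required
linear: ✗ — unused: r, f, p — weakening required
affine: ✓ — no duplicate uses among q, g, r, h, f, p
relevant: ✗ — unused: r, f, p — weakening required
unrestricted: ✓ — typability at T2 -> T2 is all that's needed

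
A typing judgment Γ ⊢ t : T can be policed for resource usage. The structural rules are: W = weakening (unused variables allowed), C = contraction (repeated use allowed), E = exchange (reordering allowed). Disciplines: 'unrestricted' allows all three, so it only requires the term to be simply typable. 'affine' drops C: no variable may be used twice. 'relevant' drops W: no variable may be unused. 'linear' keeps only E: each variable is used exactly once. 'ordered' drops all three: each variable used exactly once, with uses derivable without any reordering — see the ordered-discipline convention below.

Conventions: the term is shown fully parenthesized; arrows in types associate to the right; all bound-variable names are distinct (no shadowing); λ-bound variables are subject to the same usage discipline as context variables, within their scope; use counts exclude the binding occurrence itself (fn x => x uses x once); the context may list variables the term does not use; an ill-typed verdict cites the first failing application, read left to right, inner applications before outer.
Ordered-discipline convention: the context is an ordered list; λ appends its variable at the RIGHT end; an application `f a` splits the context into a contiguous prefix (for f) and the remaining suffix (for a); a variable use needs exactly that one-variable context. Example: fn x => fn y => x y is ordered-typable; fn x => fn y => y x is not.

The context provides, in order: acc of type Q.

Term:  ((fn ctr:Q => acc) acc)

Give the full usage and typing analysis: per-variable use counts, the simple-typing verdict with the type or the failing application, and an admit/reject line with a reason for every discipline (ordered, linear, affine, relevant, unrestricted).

variable uses: acc: 2×, ctr (bound): 0×
left-to-right use order: acc, acc
typing: well-typed — term : Q
ordered: ✗ — repeated use of acc ×2; needs weakening: ctr unused
linear: ✗ — repeated use of acc ×2; needs weakening: ctr unused
affine: ✗ — repeated use of acc ×2
relevant: ✗ — needs weakening: ctr unused
unrestricted: ✓ — typability at Q is all that's needed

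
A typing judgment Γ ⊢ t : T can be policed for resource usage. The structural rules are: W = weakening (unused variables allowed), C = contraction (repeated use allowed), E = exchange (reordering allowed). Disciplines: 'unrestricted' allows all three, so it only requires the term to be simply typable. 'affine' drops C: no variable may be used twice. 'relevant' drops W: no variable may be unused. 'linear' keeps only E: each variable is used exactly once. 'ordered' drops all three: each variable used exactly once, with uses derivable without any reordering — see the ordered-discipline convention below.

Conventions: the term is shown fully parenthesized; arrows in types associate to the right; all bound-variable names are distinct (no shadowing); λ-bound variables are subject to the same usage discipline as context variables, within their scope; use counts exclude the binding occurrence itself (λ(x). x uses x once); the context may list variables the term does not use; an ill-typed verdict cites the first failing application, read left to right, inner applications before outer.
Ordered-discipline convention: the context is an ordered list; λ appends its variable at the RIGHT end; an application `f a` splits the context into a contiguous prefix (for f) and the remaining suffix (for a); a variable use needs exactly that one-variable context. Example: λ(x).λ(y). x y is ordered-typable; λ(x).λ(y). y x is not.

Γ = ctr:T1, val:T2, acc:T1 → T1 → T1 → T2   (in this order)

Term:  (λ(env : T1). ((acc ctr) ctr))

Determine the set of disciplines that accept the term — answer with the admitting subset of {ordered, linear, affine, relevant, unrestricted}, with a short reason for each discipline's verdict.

admitted in: unrestricted
counts: ctr ×2; val ×0; acc ×1; env (λ-bound) ×0
use order (left to right): acc, ctr, ctr
typing: ✓ — T1 → T1 → T2
ordered: ✗, repeated use of ctr ×2; unused: val, env — weakening required
linear: ✗, repeated use of ctr ×2; unused: val, env — weakening required
affine: ✗, repeated use of ctr ×2
relevant: ✗, unused: val, env — weakening required
unrestricted: ✓, type-checks (T1 → T1 → T2) and nothing is barred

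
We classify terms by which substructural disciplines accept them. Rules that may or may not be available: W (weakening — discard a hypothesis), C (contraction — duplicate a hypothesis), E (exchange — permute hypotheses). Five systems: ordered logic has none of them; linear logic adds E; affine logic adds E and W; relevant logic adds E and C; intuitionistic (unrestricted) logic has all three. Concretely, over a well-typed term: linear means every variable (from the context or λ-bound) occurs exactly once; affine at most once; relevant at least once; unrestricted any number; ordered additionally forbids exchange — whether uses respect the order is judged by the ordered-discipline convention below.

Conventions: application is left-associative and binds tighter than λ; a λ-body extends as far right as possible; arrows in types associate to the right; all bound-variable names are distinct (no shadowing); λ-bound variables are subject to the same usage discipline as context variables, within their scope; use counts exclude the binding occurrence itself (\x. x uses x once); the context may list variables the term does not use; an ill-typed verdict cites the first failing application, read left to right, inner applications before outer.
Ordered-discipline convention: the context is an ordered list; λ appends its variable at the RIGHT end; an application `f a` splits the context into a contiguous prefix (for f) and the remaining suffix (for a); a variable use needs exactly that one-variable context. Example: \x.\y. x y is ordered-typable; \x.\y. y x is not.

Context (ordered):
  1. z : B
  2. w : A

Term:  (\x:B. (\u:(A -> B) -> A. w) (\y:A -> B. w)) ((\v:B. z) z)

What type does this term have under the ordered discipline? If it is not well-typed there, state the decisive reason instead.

not well-typed under ordered — repeated use of z ×2, w ×2; needs weakening: x, u, y, v unused
counts: z ×2; w ×2; x (λ-bound) ×0; u (λ-bound) ×0; y (λ-bound) ×0; v (λ-bound) ×0
uses in reading order: w, w, z, z
typing: the term checks, with type A
all disciplines: ordered ✗; linear ✗; affine ✗; relevant ✗; unrestricted ✓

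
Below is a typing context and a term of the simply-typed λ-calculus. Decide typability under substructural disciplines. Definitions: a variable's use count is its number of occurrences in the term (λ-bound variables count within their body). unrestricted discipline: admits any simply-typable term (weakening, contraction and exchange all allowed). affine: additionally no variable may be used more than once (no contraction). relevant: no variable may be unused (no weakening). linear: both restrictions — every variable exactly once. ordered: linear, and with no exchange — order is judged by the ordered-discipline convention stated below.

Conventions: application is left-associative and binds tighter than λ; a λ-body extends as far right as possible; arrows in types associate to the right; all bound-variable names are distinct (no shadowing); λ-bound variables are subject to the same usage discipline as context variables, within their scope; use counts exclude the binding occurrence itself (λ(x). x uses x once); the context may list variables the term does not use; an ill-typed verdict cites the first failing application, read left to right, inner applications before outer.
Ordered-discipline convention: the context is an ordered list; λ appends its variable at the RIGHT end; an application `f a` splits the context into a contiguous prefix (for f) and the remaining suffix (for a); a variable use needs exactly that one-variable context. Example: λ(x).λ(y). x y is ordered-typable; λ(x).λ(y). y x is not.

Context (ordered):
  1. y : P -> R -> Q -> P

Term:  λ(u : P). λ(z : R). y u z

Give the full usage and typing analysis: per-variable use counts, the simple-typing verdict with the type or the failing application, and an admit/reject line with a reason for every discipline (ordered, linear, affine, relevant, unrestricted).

counts: y ×1; u [bound] ×1; z [bound] ×1
order of uses: y, u, z
typing: ✓ — P -> R -> Q -> P
ordered: ✓, single-use (y, u, z), ordered derivation ok
linear: ✓, exactly-once usage across y, u, z
affine: ✓, y, u, z: no repeats, contraction unneeded
relevant: ✓, none of y, u, z goes unused
unrestricted: ✓, well-typed at P -> R -> Q -> P; no restrictions here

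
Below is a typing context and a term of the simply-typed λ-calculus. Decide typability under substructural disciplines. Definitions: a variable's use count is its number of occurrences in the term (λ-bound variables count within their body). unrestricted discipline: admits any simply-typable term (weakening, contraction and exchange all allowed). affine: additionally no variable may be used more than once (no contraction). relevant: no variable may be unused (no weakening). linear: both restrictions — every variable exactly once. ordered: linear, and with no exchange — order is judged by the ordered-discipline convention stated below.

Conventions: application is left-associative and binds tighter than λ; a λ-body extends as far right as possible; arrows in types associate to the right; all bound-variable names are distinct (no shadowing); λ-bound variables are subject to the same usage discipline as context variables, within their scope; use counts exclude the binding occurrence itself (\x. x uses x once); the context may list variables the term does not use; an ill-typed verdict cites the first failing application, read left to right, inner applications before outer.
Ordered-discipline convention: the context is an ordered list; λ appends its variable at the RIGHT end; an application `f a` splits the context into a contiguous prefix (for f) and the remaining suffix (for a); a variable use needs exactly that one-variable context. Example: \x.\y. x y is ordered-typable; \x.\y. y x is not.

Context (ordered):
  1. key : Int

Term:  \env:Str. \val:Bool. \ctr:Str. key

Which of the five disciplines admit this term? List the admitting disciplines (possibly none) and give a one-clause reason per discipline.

accepted by: affine, unrestricted
variable uses: key ×1, env [bound] ×0, val [bound] ×0, ctr [bound] ×0
order of uses: key
typing: the term checks, with type Str -> Bool -> Str -> Int
ordered: ✗, needs weakening: env, val, ctr unused
linear: ✗, needs weakening: env, val, ctr unused
affine: ✓, key, env, val, ctr: no repeats, contraction unneeded
relevant: ✗, needs weakening: env, val, ctr unused
unrestricted: ✓, simply typable at Str -> Bool -> Str -> Int; W, C, E all held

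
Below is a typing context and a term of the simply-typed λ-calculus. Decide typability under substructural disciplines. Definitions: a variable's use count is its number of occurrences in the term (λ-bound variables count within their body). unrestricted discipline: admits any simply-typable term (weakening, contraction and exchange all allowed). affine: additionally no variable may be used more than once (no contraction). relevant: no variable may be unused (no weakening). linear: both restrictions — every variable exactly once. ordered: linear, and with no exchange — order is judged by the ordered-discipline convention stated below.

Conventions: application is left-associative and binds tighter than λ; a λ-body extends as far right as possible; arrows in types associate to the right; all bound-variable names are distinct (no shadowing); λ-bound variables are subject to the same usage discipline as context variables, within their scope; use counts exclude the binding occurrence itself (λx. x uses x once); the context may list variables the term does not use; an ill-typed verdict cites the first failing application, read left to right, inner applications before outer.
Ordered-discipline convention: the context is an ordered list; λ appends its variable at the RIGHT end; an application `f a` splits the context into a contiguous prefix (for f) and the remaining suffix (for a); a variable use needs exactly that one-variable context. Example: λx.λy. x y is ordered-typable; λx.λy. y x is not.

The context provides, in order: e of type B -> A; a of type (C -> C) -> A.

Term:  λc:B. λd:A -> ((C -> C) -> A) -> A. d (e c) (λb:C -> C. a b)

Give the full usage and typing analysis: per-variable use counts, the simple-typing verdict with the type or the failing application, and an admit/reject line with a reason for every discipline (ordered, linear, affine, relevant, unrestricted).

counts: e: 1×, a: 1×, c [bound]: 1×, d [bound]: 1×, b [bound]: 1×
left-to-right use order: d, e, c, a, b
typing: well-typed at B -> (A -> ((C -> C) -> A) -> A) -> A
ordered: ✗, needs exchange: uses follow d, e, c, a, b
linear: ✓, single use per variable (e, a, c, d, b)
affine: ✓, no duplicate uses among e, a, c, d, b
relevant: ✓, none of e, a, c, d, b goes unused
unrestricted: ✓, well-typed at B -> (A -> ((C -> C) -> A) -> A) -> A; no restrictions here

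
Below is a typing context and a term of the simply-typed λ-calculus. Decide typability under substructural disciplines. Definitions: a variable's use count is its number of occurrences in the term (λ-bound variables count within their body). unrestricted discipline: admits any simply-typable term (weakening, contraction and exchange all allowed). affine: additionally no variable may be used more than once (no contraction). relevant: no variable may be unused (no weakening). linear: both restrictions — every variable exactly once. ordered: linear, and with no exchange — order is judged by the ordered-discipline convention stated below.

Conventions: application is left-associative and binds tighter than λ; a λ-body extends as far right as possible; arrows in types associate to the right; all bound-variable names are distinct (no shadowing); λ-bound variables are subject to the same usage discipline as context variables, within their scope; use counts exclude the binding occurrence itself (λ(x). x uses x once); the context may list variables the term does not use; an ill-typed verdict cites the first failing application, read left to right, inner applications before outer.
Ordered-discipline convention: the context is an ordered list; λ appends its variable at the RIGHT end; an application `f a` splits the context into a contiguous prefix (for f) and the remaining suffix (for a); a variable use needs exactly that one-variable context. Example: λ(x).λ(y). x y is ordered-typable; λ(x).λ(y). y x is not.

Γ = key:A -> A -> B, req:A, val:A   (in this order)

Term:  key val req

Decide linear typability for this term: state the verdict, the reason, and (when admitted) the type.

yes — exactly-once usage across key, req, val; term : B
variable uses: key: 1×, req: 1×, val: 1×
uses in reading order: key, val, req
typing: ✓ — B
all disciplines: ordered ✗, linear ✓, affine ✓, relevant ✓, unrestricted ✓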